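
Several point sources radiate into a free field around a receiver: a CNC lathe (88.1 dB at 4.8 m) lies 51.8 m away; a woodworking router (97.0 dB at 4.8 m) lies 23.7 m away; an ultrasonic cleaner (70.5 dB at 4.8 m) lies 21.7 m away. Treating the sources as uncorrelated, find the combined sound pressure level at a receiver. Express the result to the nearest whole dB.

Propagate each source to the receiver with L = L_ref − 20·log₁₀(r/r_ref), then add intensities.
CNC lathe: 88.1 − 20·log₁₀(51.8/4.8) = 88.1 − 20.66 = 67.44 dB.
woodworking router: 97.0 − 20·log₁₀(23.7/4.8) = 97.0 − 13.87 = 83.13 dB.
ultrasonic cleaner: 70.5 − 20·log₁₀(21.7/4.8) = 70.5 − 13.10 = 57.40 dB.
Σ 10^(L/10) = 2.117e+08 → L_total = 10·log₁₀(2.117e+08) = 83.26 dB.

83 dB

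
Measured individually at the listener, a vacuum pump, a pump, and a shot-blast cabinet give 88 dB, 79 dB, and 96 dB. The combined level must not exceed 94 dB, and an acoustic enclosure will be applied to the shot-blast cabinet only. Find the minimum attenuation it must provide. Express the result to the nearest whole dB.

3 dB

Fixed contribution from the other sources: Σ 10^(L/10) = 10^(88/10) + 10^(79/10) = 7.104e+08 (88.51 dB).
To meet 94 dB overall, the treated shot-blast cabinet may contribute at most 10^(94/10) − 7.104e+08 = 1.801e+09, i.e. 92.56 dB.
Required insertion loss = 96 − 92.56 = 3.44 dB.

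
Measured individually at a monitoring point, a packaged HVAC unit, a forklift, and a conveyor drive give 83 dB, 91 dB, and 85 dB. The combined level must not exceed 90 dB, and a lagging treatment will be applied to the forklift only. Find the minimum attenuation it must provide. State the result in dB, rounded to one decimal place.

Everything except the forklift sums to 10^(83/10) + 10^(85/10) = 5.158e+08 in linear terms, 87.12 dB.
To meet 90 dB overall, the treated forklift may contribute at most 10^(90/10) − 5.158e+08 = 4.842e+08, i.e. 86.85 dB.
Required insertion loss = 91 − 86.85 = 4.15 dB.

4.1 dB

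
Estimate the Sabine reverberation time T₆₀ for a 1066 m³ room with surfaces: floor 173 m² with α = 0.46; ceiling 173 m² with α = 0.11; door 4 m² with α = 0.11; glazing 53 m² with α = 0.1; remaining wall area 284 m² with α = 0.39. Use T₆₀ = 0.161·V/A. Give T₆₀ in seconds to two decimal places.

0.80 s

Total absorption A = 173·0.46 + 173·0.11 + 4·0.11 + 53·0.1 + 284·0.39 = 215.11 m² sabins.
T₆₀ = 0.161·V/A = 0.161·1066/215.11 = 0.798 s.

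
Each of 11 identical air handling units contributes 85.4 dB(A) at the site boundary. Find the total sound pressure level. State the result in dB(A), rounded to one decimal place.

N identical incoherent sources raise the level by 10·log₁₀ N.
L_total = 85.4 + 10·log₁₀(11) = 85.4 + 10.414 = 95.81 dB(A).

95.8 dB(A)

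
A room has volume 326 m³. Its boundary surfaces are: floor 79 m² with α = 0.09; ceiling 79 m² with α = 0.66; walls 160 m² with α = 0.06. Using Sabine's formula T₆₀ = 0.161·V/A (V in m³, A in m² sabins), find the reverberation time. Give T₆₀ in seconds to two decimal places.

0.76 s

Total absorption A = 79·0.09 + 79·0.66 + 160·0.06 = 68.85 m² sabins.
T₆₀ = 0.161·V/A = 0.161·326/68.85 = 0.762 s.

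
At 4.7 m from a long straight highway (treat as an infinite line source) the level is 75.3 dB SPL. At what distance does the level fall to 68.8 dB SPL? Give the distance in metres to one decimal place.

21.0 m

Line-source spreading drops the level by 10·log₁₀(r₂/r₁); inverting, r₂/r₁ = 10^(ΔL/10).
r₂ = 4.7·10^((75.3−68.8)/10) = 4.7·10^(6.5/10) = 20.99 m.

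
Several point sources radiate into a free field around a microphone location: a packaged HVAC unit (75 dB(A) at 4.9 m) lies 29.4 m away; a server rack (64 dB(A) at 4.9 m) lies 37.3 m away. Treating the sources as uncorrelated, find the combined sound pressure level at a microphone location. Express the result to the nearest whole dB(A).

Propagate each source to the receiver with L = L_ref − 20·log₁₀(r/r_ref), then add intensities.
packaged HVAC unit: 75 − 20·log₁₀(29.4/4.9) = 75 − 15.56 = 59.44 dB(A).
server rack: 64 − 20·log₁₀(37.3/4.9) = 64 − 17.63 = 46.37 dB(A).
Σ 10^(L/10) = 9.218e+05 → L_total = 10·log₁₀(9.218e+05) = 59.65 dB(A).

60 dB(A)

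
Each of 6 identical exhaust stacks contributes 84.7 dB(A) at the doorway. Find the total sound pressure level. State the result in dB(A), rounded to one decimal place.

N identical incoherent sources raise the level by 10·log₁₀ N.
L_total = 84.7 + 10·log₁₀(6) = 84.7 + 7.782 = 92.48 dB(A).

92.5 dB(A)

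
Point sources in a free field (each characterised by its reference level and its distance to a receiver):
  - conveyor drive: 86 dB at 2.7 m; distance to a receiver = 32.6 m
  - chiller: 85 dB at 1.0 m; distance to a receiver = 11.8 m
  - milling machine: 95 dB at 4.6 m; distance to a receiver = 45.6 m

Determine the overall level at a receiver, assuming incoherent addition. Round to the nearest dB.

Apply inverse-square spreading to bring every level to the receiver, then sum 10^(L/10).
conveyor drive: 86 − 20·log₁₀(32.6/2.7) = 86 − 21.64 = 64.36 dB.
chiller: 85 − 20·log₁₀(11.8/1.0) = 85 − 21.44 = 63.56 dB.
milling machine: 95 − 20·log₁₀(45.6/4.6) = 95 − 19.92 = 75.08 dB.
Σ 10^(L/10) = 3.718e+07 → L_total = 10·log₁₀(3.718e+07) = 75.70 dB.

76 dB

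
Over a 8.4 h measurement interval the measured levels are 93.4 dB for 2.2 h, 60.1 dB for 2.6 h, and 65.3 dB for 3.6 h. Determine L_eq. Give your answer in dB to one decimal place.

Weight each interval's intensity by its duration and average over T = 8.4 h:
Σ tᵢ·10^(Lᵢ/10) = 2.2·10^(93.4/10) + 2.6·10^(60.1/10) + 3.6·10^(65.3/10) = 4.828e+09.
L_eq = 10·log₁₀(4.828e+09/8.4) = 87.59 dB.

87.6 dB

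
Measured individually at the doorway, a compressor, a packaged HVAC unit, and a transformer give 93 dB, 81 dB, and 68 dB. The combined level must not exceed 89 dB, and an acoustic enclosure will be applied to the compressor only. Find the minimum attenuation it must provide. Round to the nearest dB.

Fixed contribution from the other sources: Σ 10^(L/10) = 10^(81/10) + 10^(68/10) = 1.322e+08 (81.21 dB).
The limit corresponds to 10^(89/10) = 7.943e+08; subtracting the fixed part leaves 6.621e+08 for the compressor, i.e. 88.21 dB.
So the compressor must be reduced from 93 to 88.21 dB: IL = 4.79 dB.

5 dB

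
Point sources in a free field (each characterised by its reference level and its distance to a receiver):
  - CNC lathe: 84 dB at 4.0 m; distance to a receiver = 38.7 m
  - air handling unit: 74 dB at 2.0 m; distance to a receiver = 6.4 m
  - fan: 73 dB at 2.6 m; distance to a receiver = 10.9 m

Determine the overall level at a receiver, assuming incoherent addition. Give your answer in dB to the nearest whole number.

68 dB

First find each source's level at the receiver (point-source: −20·log₁₀(r/r_ref)), then combine on an intensity basis.
CNC lathe: 84 − 20·log₁₀(38.7/4.0) = 84 − 19.71 = 64.29 dB.
air handling unit: 74 − 20·log₁₀(6.4/2.0) = 74 − 10.10 = 63.90 dB.
fan: 73 − 20·log₁₀(10.9/2.6) = 73 − 12.45 = 60.55 dB.
Σ 10^(L/10) = 6.272e+06 → L_total = 10·log₁₀(6.272e+06) = 67.97 dB.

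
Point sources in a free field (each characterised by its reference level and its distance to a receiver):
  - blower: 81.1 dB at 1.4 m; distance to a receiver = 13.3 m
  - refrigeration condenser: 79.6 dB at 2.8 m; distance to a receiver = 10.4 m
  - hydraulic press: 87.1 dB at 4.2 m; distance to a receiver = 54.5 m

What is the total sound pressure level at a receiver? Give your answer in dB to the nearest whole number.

70 dB

Apply inverse-square spreading to bring every level to the receiver, then sum 10^(L/10).
blower: 81.1 − 20·log₁₀(13.3/1.4) = 81.1 − 19.55 = 61.55 dB.
refrigeration condenser: 79.6 − 20·log₁₀(10.4/2.8) = 79.6 − 11.40 = 68.20 dB.
hydraulic press: 87.1 − 20·log₁₀(54.5/4.2) = 87.1 − 22.26 = 64.84 dB.
Σ 10^(L/10) = 1.108e+07 → L_total = 10·log₁₀(1.108e+07) = 70.45 dB.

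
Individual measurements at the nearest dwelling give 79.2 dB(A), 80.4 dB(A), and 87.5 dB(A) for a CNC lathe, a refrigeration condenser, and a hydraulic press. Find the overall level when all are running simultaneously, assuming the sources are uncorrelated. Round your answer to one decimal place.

88.8 dB(A)

For uncorrelated sources the intensities add, so convert each level to linear form, sum, and take 10·log₁₀ of the total.
Σ 10^(L/10) = 10^(79.2/10) + 10^(80.4/10) + 10^(87.5/10) = 7.552e+08.
L_total = 10·log₁₀(7.552e+08) = 88.78 dB(A).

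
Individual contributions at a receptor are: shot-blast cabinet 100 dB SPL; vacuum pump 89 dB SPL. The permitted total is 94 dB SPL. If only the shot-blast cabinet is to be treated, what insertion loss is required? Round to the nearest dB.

8 dB

Everything except the shot-blast cabinet sums to 10^(89/10) = 7.943e+08 in linear terms, 89.00 dB SPL.
To meet 94 dB SPL overall, the treated shot-blast cabinet may contribute at most 10^(94/10) − 7.943e+08 = 1.718e+09, i.e. 92.35 dB SPL.
Required insertion loss = 100 − 92.35 = 7.65 dB.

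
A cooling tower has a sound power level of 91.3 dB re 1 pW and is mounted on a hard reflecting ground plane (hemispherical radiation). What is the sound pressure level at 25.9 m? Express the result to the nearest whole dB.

L_p = L_w − 10·log₁₀(2π·r²) with r = 25.9 m.
2π·r² = 4215 m², 10·log₁₀ of that is 36.248 dB.
L_p = 91.3 − 36.248 = 55.05 dB.

55 dB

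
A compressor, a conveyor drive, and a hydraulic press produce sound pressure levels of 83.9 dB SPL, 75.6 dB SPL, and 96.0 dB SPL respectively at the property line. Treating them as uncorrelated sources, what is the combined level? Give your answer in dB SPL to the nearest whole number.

96 dB SPL

Incoherent sources combine by intensity addition: L_total = 10·log₁₀(Σ 10^(L_i/10)).
Σ 10^(L/10) = 10^(83.9/10) + 10^(75.6/10) + 10^(96.0/10) = 4.263e+09.
L_total = 10·log₁₀(4.263e+09) = 96.30 dB SPL.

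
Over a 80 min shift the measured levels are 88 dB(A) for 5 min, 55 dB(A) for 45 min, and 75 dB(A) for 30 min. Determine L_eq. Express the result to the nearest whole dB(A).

77 dB(A)

Weight each interval's intensity by its duration and average over T = 80 min:
Σ tᵢ·10^(Lᵢ/10) = 5·10^(88/10) + 45·10^(55/10) + 30·10^(75/10) = 4.118e+09.
L_eq = 10·log₁₀(4.118e+09/80) = 77.12 dB(A).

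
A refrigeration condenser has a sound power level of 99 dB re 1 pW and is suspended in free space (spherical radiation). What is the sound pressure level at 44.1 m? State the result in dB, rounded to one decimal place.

55.1 dB

The power spreads over a sphere of area 4π·r², so L_p = L_w − 10·log₁₀(4π·r²).
4π·r² = 2.444e+04 m², 10·log₁₀ of that is 43.881 dB.
L_p = 99 − 43.881 = 55.12 dB.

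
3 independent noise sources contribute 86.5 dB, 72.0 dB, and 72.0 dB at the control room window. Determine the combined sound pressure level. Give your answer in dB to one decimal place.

86.8 dB

Incoherent sources combine by intensity addition: L_total = 10·log₁₀(Σ 10^(L_i/10)).
Σ 10^(L/10) = 10^(86.5/10) + 10^(72.0/10) + 10^(72.0/10) = 4.784e+08.
L_total = 10·log₁₀(4.784e+08) = 86.80 dB.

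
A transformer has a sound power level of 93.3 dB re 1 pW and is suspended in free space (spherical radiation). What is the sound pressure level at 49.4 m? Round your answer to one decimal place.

48.4 dB

Free-field spherical radiation: L_p = L_w − 10·log₁₀(4π·r²), r = 49.4 m.
4π·r² = 3.067e+04 m², 10·log₁₀ of that is 44.867 dB.
L_p = 93.3 − 44.867 = 48.43 dB.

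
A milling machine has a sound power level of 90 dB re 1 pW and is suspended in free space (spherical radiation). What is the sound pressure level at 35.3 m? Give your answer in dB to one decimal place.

The power spreads over a sphere of area 4π·r², so L_p = L_w − 10·log₁₀(4π·r²).
4π·r² = 1.566e+04 m², 10·log₁₀ of that is 41.948 dB.
L_p = 90 − 41.948 = 48.05 dB.

48.1 dB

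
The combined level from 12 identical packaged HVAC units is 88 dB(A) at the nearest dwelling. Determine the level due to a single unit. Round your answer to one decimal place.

77.2 dB(A)

For N identical incoherent sources L_total = L₁ + 10·log₁₀ N, so L₁ = 88 − 10·log₁₀(12) = 88 − 10.792.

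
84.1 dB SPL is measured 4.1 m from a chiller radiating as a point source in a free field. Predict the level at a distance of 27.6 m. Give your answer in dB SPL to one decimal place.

67.5 dB SPL

For a point source, L₂ = L₁ − 20·log₁₀(r₂/r₁).
L₂ = 84.1 − 20·log₁₀(27.6/4.1) = 84.1 − 16.563 = 67.54 dB SPL.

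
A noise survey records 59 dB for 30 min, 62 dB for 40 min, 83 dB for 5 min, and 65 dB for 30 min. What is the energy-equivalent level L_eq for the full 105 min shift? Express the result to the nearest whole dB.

71 dB

The energy average is taken in the linear domain: L_eq = 10·log₁₀[(Σ tᵢ·10^(Lᵢ/10))/T], T = 105 min.
Σ tᵢ·10^(Lᵢ/10) = 30·10^(59/10) + 40·10^(62/10) + 5·10^(83/10) + 30·10^(65/10) = 1.180e+09.
L_eq = 10·log₁₀(1.180e+09/105) = 70.51 dB.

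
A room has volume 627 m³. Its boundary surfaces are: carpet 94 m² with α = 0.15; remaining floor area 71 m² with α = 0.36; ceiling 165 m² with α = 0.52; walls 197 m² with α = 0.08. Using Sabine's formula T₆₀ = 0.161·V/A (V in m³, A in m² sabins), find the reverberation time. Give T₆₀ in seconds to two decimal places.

A = Σ Sᵢαᵢ = 94·0.15 + 71·0.36 + 165·0.52 + 197·0.08 = 141.22 m².
T₆₀ = 0.161·V/A = 0.161·627/141.22 = 0.715 s.

0.71 s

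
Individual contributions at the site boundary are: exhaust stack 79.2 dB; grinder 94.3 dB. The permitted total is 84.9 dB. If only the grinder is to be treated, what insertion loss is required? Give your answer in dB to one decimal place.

10.8 dB

Fixed contribution from the other source: Σ 10^(L/10) = 10^(79.2/10) = 8.318e+07 (79.20 dB).
The limit corresponds to 10^(84.9/10) = 3.090e+08; subtracting the fixed part leaves 2.259e+08 for the grinder, i.e. 83.54 dB.
So the grinder must be reduced from 94.3 to 83.54 dB: IL = 10.76 dB.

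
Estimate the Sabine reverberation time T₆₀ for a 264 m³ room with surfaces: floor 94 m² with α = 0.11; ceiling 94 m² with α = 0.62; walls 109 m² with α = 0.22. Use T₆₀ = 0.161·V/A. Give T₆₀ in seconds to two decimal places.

0.46 s

A = Σ Sᵢαᵢ = 94·0.11 + 94·0.62 + 109·0.22 = 92.60 m².
T₆₀ = 0.161·V/A = 0.161·264/92.60 = 0.459 s.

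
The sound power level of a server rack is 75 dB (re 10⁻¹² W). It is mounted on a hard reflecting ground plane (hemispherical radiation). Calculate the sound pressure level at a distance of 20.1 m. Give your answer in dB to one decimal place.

L_p = L_w − 10·log₁₀(2π·r²) with r = 20.1 m.
2π·r² = 2538 m², 10·log₁₀ of that is 34.046 dB.
L_p = 75 − 34.046 = 40.95 dB.

41.0 dB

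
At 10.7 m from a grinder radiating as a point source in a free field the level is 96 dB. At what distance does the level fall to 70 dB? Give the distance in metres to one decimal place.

Point-source spreading drops the level by 20·log₁₀(r₂/r₁); inverting, r₂/r₁ = 10^(ΔL/20).
r₂ = 10.7·10^((96−70)/20) = 10.7·10^(26.0/20) = 213.49 m.

213.5 m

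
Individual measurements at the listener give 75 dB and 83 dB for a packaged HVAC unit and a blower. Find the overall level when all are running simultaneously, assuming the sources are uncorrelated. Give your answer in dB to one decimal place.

83.6 dB

For uncorrelated sources the intensities add, so convert each level to linear form, sum, and take 10·log₁₀ of the total.
Σ 10^(L/10) = 10^(75/10) + 10^(83/10) = 2.311e+08.
L_total = 10·log₁₀(2.311e+08) = 83.64 dB.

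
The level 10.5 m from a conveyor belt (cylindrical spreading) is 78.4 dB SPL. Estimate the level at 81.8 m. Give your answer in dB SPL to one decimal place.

69.5 dB SPL

Cylindrical spreading from a line source gives a 10·log₁₀(r₂/r₁) drop.
L₂ = 78.4 − 10·log₁₀(81.8/10.5) = 78.4 − 8.916 = 69.48 dB SPL.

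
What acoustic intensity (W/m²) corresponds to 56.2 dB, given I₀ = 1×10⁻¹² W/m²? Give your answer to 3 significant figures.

L = 10·log₁₀(I/I₀) ⇒ I = I₀·10^(L/10) = 10⁻¹² × 10^5.62.

4.17e-07 W/m²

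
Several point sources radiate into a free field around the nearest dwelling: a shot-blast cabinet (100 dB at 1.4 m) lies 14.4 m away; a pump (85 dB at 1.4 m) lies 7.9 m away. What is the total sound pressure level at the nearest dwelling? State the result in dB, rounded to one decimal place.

80.2 dB

Propagate each source to the receiver with L = L_ref − 20·log₁₀(r/r_ref), then add intensities.
shot-blast cabinet: 100 − 20·log₁₀(14.4/1.4) = 100 − 20.24 = 79.76 dB.
pump: 85 − 20·log₁₀(7.9/1.4) = 85 − 15.03 = 69.97 dB.
Σ 10^(L/10) = 1.045e+08 → L_total = 10·log₁₀(1.045e+08) = 80.19 dB.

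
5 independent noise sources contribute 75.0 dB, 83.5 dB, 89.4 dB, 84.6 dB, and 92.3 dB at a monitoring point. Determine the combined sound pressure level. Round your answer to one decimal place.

94.9 dB

Incoherent sources combine by intensity addition: L_total = 10·log₁₀(Σ 10^(L_i/10)).
Σ 10^(L/10) = 10^(75.0/10) + 10^(83.5/10) + 10^(89.4/10) + 10^(84.6/10) + 10^(92.3/10) = 3.113e+09.
L_total = 10·log₁₀(3.113e+09) = 94.93 dB.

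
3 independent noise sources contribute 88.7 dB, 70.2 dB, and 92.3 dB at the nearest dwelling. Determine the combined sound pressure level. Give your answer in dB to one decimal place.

93.9 dB

For uncorrelated sources the intensities add, so convert each level to linear form, sum, and take 10·log₁₀ of the total.
Σ 10^(L/10) = 10^(88.7/10) + 10^(70.2/10) + 10^(92.3/10) = 2.450e+09.
L_total = 10·log₁₀(2.450e+09) = 93.89 dB.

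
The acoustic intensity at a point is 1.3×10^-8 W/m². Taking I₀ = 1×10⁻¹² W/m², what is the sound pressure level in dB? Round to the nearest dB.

I/I₀ = 1.3×10^-8/10⁻¹² = 1.3×10^4, and L = 10·log₁₀(I/I₀).
L = 10·(0.1139 + 4) = 41.14 dB.

41 dB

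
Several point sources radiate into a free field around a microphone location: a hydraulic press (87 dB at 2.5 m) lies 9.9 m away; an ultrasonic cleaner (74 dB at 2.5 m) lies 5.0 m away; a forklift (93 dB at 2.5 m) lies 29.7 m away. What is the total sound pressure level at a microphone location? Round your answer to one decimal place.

Propagate each source to the receiver with L = L_ref − 20·log₁₀(r/r_ref), then add intensities.
hydraulic press: 87 − 20·log₁₀(9.9/2.5) = 87 − 11.95 = 75.05 dB.
ultrasonic cleaner: 74 − 20·log₁₀(5.0/2.5) = 74 − 6.02 = 67.98 dB.
forklift: 93 − 20·log₁₀(29.7/2.5) = 93 − 21.50 = 71.50 dB.
Σ 10^(L/10) = 5.238e+07 → L_total = 10·log₁₀(5.238e+07) = 77.19 dB.

77.2 dB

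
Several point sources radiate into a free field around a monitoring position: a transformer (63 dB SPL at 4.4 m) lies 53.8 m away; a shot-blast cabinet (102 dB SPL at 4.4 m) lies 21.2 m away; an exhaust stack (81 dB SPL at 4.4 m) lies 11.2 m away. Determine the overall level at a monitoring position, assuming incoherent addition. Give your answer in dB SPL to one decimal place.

88.5 dB SPL

First find each source's level at the receiver (point-source: −20·log₁₀(r/r_ref)), then combine on an intensity basis.
transformer: 63 − 20·log₁₀(53.8/4.4) = 63 − 21.75 = 41.25 dB SPL.
shot-blast cabinet: 102 − 20·log₁₀(21.2/4.4) = 102 − 13.66 = 88.34 dB SPL.
exhaust stack: 81 − 20·log₁₀(11.2/4.4) = 81 − 8.12 = 72.88 dB SPL.
Σ 10^(L/10) = 7.021e+08 → L_total = 10·log₁₀(7.021e+08) = 88.46 dB SPL.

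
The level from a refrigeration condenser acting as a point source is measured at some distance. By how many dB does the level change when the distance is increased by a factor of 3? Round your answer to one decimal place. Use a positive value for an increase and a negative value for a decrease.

Point-source spreading: ΔL = −20·log₁₀(r₂/r₁).
ΔL = −20·log₁₀(3) = -9.54 dB.

-9.5 dB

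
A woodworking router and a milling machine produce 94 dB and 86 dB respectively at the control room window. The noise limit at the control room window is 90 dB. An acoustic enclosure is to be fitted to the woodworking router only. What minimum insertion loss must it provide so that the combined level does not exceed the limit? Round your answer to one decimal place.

6.2 dB

Everything except the woodworking router sums to 10^(86/10) = 3.981e+08 in linear terms, 86.00 dB.
To meet 90 dB overall, the treated woodworking router may contribute at most 10^(90/10) − 3.981e+08 = 6.019e+08, i.e. 87.80 dB.
So the woodworking router must be reduced from 94 to 87.80 dB: IL = 6.20 dB.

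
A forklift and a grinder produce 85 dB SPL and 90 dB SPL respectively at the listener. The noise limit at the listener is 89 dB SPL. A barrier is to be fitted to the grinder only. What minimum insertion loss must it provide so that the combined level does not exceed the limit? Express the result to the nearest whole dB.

3 dB

The untreated sources together contribute 10^(85/10) = 3.162e+08, i.e. 85.00 dB SPL.
To meet 89 dB SPL overall, the treated grinder may contribute at most 10^(89/10) − 3.162e+08 = 4.781e+08, i.e. 86.80 dB SPL.
Required insertion loss = 90 − 86.80 = 3.20 dB.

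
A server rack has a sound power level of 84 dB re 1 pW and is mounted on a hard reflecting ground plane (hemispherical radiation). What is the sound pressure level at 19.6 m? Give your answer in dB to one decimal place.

Free-field hemispherical radiation: L_p = L_w − 10·log₁₀(2π·r²), r = 19.6 m.
2π·r² = 2414 m², 10·log₁₀ of that is 33.827 dB.
L_p = 84 − 33.827 = 50.17 dB.

50.2 dB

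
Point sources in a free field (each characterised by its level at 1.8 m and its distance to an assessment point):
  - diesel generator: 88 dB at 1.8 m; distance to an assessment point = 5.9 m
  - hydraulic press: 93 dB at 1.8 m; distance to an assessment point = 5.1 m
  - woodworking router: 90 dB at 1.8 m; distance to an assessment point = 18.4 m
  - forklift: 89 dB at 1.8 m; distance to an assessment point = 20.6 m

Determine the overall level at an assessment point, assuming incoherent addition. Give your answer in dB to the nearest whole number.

85 dB

First find each source's level at the receiver (point-source: −20·log₁₀(r/r_ref)), then combine on an intensity basis.
diesel generator: 88 − 20·log₁₀(5.9/1.8) = 88 − 10.31 = 77.69 dB.
hydraulic press: 93 − 20·log₁₀(5.1/1.8) = 93 − 9.05 = 83.95 dB.
woodworking router: 90 − 20·log₁₀(18.4/1.8) = 90 − 20.19 = 69.81 dB.
forklift: 89 − 20·log₁₀(20.6/1.8) = 89 − 21.17 = 67.83 dB.
Σ 10^(L/10) = 3.229e+08 → L_total = 10·log₁₀(3.229e+08) = 85.09 dB.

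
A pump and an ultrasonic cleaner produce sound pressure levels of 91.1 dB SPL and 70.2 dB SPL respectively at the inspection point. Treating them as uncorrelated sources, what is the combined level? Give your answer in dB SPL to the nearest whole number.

Incoherent sources combine by intensity addition: L_total = 10·log₁₀(Σ 10^(L_i/10)).
Σ 10^(L/10) = 10^(91.1/10) + 10^(70.2/10) = 1.299e+09.
L_total = 10·log₁₀(1.299e+09) = 91.14 dB SPL.

91 dB SPL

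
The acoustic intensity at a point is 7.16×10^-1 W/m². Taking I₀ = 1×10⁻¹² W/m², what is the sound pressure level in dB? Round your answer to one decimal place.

I/I₀ = 7.16×10^-1/10⁻¹² = 7.16×10^11, and L = 10·log₁₀(I/I₀).
L = 10·(0.8549 + 11) = 118.55 dB.

118.5 dB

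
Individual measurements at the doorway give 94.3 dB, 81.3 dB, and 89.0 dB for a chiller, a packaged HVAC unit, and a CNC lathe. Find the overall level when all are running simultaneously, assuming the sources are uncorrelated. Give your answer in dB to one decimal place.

95.6 dB

Incoherent sources combine by intensity addition: L_total = 10·log₁₀(Σ 10^(L_i/10)).
Σ 10^(L/10) = 10^(94.3/10) + 10^(81.3/10) + 10^(89.0/10) = 3.621e+09.
L_total = 10·log₁₀(3.621e+09) = 95.59 dB.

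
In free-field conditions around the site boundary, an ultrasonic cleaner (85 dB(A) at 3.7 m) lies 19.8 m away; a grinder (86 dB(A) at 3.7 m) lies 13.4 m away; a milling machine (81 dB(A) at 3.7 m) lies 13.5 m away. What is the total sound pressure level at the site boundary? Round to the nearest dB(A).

Apply inverse-square spreading to bring every level to the receiver, then sum 10^(L/10).
ultrasonic cleaner: 85 − 20·log₁₀(19.8/3.7) = 85 − 14.57 = 70.43 dB(A).
grinder: 86 − 20·log₁₀(13.4/3.7) = 86 − 11.18 = 74.82 dB(A).
milling machine: 81 − 20·log₁₀(13.5/3.7) = 81 − 11.24 = 69.76 dB(A).
Σ 10^(L/10) = 5.085e+07 → L_total = 10·log₁₀(5.085e+07) = 77.06 dB(A).

77 dB(A)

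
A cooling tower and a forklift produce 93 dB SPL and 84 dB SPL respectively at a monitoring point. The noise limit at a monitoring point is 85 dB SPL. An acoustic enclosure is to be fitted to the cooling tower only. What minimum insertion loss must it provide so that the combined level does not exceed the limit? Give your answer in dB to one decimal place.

The untreated sources together contribute 10^(84/10) = 2.512e+08, i.e. 84.00 dB SPL.
To meet 85 dB SPL overall, the treated cooling tower may contribute at most 10^(85/10) − 2.512e+08 = 6.504e+07, i.e. 78.13 dB SPL.
So the cooling tower must be reduced from 93 to 78.13 dB SPL: IL = 14.87 dB.

14.9 dB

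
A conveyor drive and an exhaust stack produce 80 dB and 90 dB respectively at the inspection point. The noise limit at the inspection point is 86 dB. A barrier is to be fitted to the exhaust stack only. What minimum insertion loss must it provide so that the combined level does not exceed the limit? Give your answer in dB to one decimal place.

5.3 dB

The untreated sources together contribute 10^(80/10) = 1.000e+08, i.e. 80.00 dB.
To meet 86 dB overall, the treated exhaust stack may contribute at most 10^(86/10) − 1.000e+08 = 2.981e+08, i.e. 84.74 dB.
So the exhaust stack must be reduced from 90 to 84.74 dB: IL = 5.26 dB.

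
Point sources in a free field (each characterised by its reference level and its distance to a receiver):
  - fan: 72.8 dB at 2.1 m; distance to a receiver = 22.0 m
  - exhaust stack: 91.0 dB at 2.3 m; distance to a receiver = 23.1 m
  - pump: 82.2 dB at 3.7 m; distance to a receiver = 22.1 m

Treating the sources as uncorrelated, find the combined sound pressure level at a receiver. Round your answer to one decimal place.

Propagate each source to the receiver with L = L_ref − 20·log₁₀(r/r_ref), then add intensities.
fan: 72.8 − 20·log₁₀(22.0/2.1) = 72.8 − 20.40 = 52.40 dB.
exhaust stack: 91.0 − 20·log₁₀(23.1/2.3) = 91.0 − 20.04 = 70.96 dB.
pump: 82.2 − 20·log₁₀(22.1/3.7) = 82.2 − 15.52 = 66.68 dB.
Σ 10^(L/10) = 1.731e+07 → L_total = 10·log₁₀(1.731e+07) = 72.38 dB.

72.4 dB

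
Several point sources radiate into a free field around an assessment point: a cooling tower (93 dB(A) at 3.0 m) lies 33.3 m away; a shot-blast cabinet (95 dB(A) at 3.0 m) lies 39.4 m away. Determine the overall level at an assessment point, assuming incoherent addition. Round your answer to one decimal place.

Apply inverse-square spreading to bring every level to the receiver, then sum 10^(L/10).
cooling tower: 93 − 20·log₁₀(33.3/3.0) = 93 − 20.91 = 72.09 dB(A).
shot-blast cabinet: 95 − 20·log₁₀(39.4/3.0) = 95 − 22.37 = 72.63 dB(A).
Σ 10^(L/10) = 3.453e+07 → L_total = 10·log₁₀(3.453e+07) = 75.38 dB(A).

75.4 dB(A)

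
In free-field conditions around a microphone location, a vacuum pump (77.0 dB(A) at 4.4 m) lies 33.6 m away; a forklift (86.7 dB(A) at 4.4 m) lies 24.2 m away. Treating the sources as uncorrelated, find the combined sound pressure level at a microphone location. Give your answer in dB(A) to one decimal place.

72.1 dB(A)

Propagate each source to the receiver with L = L_ref − 20·log₁₀(r/r_ref), then add intensities.
vacuum pump: 77.0 − 20·log₁₀(33.6/4.4) = 77.0 − 17.66 = 59.34 dB(A).
forklift: 86.7 − 20·log₁₀(24.2/4.4) = 86.7 − 14.81 = 71.89 dB(A).
Σ 10^(L/10) = 1.632e+07 → L_total = 10·log₁₀(1.632e+07) = 72.13 dB(A).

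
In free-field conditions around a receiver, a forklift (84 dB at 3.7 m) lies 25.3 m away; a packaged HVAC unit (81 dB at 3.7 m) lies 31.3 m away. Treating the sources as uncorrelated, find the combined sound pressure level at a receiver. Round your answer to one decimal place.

68.5 dB

Apply inverse-square spreading to bring every level to the receiver, then sum 10^(L/10).
forklift: 84 − 20·log₁₀(25.3/3.7) = 84 − 16.70 = 67.30 dB.
packaged HVAC unit: 81 − 20·log₁₀(31.3/3.7) = 81 − 18.55 = 62.45 dB.
Σ 10^(L/10) = 7.132e+06 → L_total = 10·log₁₀(7.132e+06) = 68.53 dB.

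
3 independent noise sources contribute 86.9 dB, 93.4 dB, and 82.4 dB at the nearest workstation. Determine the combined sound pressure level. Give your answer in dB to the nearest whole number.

Incoherent sources combine by intensity addition: L_total = 10·log₁₀(Σ 10^(L_i/10)).
Σ 10^(L/10) = 10^(86.9/10) + 10^(93.4/10) + 10^(82.4/10) = 2.851e+09.
L_total = 10·log₁₀(2.851e+09) = 94.55 dB.

95 dB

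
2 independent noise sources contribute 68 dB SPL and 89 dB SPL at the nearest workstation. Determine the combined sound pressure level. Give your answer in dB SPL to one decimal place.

89.0 dB SPL

Incoherent sources combine by intensity addition: L_total = 10·log₁₀(Σ 10^(L_i/10)).
Σ 10^(L/10) = 10^(68/10) + 10^(89/10) = 8.006e+08.
L_total = 10·log₁₀(8.006e+08) = 89.03 dB SPL.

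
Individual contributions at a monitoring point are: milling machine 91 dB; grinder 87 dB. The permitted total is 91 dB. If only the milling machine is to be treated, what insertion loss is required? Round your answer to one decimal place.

Fixed contribution from the other source: Σ 10^(L/10) = 10^(87/10) = 5.012e+08 (87.00 dB).
To meet 91 dB overall, the treated milling machine may contribute at most 10^(91/10) − 5.012e+08 = 7.577e+08, i.e. 88.80 dB.
Required insertion loss = 91 − 88.80 = 2.20 dB.

2.2 dB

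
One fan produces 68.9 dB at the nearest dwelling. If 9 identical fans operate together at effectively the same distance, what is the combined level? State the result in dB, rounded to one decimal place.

L_total = L₁ + 10·log₁₀ N for N identical incoherent sources.
L_total = 68.9 + 10·log₁₀(9) = 68.9 + 9.542 = 78.44 dB.

78.4 dB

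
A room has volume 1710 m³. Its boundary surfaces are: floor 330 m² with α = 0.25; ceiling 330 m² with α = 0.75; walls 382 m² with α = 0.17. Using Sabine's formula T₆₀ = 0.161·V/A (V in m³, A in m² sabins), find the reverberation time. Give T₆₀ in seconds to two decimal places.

Total absorption A = 330·0.25 + 330·0.75 + 382·0.17 = 394.94 m² sabins.
T₆₀ = 0.161 × 1710 / 394.94 = 0.697 s.

0.70 s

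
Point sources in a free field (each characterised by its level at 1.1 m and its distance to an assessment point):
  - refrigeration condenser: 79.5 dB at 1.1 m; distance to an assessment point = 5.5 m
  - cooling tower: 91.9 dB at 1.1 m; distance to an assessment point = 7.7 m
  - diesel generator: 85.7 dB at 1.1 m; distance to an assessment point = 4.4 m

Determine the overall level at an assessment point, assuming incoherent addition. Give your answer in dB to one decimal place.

77.7 dB

Apply inverse-square spreading to bring every level to the receiver, then sum 10^(L/10).
refrigeration condenser: 79.5 − 20·log₁₀(5.5/1.1) = 79.5 − 13.98 = 65.52 dB.
cooling tower: 91.9 − 20·log₁₀(7.7/1.1) = 91.9 − 16.90 = 75.00 dB.
diesel generator: 85.7 − 20·log₁₀(4.4/1.1) = 85.7 − 12.04 = 73.66 dB.
Σ 10^(L/10) = 5.839e+07 → L_total = 10·log₁₀(5.839e+07) = 77.66 dB.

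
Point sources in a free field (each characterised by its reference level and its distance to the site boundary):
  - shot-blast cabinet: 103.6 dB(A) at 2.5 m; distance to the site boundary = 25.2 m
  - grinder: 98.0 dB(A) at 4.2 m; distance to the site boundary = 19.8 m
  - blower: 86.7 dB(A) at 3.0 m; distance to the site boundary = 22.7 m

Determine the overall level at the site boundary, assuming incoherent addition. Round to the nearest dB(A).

87 dB(A)

Apply inverse-square spreading to bring every level to the receiver, then sum 10^(L/10).
shot-blast cabinet: 103.6 − 20·log₁₀(25.2/2.5) = 103.6 − 20.07 = 83.53 dB(A).
grinder: 98.0 − 20·log₁₀(19.8/4.2) = 98.0 − 13.47 = 84.53 dB(A).
blower: 86.7 − 20·log₁₀(22.7/3.0) = 86.7 − 17.58 = 69.12 dB(A).
Σ 10^(L/10) = 5.175e+08 → L_total = 10·log₁₀(5.175e+08) = 87.14 dB(A).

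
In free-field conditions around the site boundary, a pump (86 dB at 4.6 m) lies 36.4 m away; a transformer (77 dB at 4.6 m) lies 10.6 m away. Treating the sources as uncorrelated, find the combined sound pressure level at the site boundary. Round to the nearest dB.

First find each source's level at the receiver (point-source: −20·log₁₀(r/r_ref)), then combine on an intensity basis.
pump: 86 − 20·log₁₀(36.4/4.6) = 86 − 17.97 = 68.03 dB.
transformer: 77 − 20·log₁₀(10.6/4.6) = 77 − 7.25 = 69.75 dB.
Σ 10^(L/10) = 1.580e+07 → L_total = 10·log₁₀(1.580e+07) = 71.99 dB.

72 dB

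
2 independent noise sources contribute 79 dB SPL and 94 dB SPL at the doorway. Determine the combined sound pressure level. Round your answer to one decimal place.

94.1 dB SPL

For uncorrelated sources the intensities add, so convert each level to linear form, sum, and take 10·log₁₀ of the total.
Σ 10^(L/10) = 10^(79/10) + 10^(94/10) = 2.591e+09.
L_total = 10·log₁₀(2.591e+09) = 94.14 dB SPL.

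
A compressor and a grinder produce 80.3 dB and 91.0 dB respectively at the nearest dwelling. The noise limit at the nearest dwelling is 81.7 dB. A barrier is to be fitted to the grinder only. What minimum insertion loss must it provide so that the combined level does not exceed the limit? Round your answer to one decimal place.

14.9 dB

The untreated sources together contribute 10^(80.3/10) = 1.072e+08, i.e. 80.30 dB.
To meet 81.7 dB overall, the treated grinder may contribute at most 10^(81.7/10) − 1.072e+08 = 4.076e+07, i.e. 76.10 dB.
So the grinder must be reduced from 91.0 to 76.10 dB: IL = 14.90 dB.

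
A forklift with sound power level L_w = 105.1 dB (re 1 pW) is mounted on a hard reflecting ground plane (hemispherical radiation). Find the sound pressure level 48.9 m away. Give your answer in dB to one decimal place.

The power spreads over a hemisphere of area 2π·r², so L_p = L_w − 10·log₁₀(2π·r²).
2π·r² = 1.502e+04 m², 10·log₁₀ of that is 41.768 dB.
L_p = 105.1 − 41.768 = 63.33 dB.

63.3 dB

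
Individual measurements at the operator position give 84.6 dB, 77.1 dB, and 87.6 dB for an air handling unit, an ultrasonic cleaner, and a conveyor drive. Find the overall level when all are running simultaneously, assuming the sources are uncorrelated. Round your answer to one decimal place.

89.6 dB

For uncorrelated sources the intensities add, so convert each level to linear form, sum, and take 10·log₁₀ of the total.
Σ 10^(L/10) = 10^(84.6/10) + 10^(77.1/10) + 10^(87.6/10) = 9.151e+08.
L_total = 10·log₁₀(9.151e+08) = 89.61 dB.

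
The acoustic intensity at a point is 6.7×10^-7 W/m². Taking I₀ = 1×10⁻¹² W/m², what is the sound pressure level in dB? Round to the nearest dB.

L = 10·log₁₀(I/I₀) = 10·log₁₀(6.7×10^-7/10⁻¹²) = 10·log₁₀(6.7×10^5).
L = 10·(0.8261 + 5) = 58.26 dB.

58 dB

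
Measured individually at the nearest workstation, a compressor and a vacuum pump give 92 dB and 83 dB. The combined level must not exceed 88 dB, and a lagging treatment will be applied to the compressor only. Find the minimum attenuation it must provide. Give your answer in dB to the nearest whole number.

Fixed contribution from the other source: Σ 10^(L/10) = 10^(83/10) = 1.995e+08 (83.00 dB).
To meet 88 dB overall, the treated compressor may contribute at most 10^(88/10) − 1.995e+08 = 4.314e+08, i.e. 86.35 dB.
Required insertion loss = 92 − 86.35 = 5.65 dB.

6 dB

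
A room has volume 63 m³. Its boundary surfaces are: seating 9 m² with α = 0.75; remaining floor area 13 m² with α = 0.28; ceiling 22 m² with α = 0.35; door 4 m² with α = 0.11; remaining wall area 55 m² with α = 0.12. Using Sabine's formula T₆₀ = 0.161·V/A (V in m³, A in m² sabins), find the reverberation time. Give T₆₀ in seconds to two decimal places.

0.40 s

Total absorption A = 9·0.75 + 13·0.28 + 22·0.35 + 4·0.11 + 55·0.12 = 25.13 m² sabins.
T₆₀ = 0.161·V/A = 0.161·63/25.13 = 0.404 s.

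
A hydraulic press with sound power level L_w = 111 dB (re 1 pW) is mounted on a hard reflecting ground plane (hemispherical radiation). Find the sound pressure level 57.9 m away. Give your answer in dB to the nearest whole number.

Free-field hemispherical radiation: L_p = L_w − 10·log₁₀(2π·r²), r = 57.9 m.
2π·r² = 2.106e+04 m², 10·log₁₀ of that is 43.235 dB.
L_p = 111 − 43.235 = 67.76 dB.

68 dB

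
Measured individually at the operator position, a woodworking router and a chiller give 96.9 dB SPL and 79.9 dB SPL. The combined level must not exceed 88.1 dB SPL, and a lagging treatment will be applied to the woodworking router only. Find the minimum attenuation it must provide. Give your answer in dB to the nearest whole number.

10 dB

The untreated sources together contribute 10^(79.9/10) = 9.772e+07, i.e. 79.90 dB SPL.
The limit corresponds to 10^(88.1/10) = 6.457e+08; subtracting the fixed part leaves 5.479e+08 for the woodworking router, i.e. 87.39 dB SPL.
Required insertion loss = 96.9 − 87.39 = 9.51 dB.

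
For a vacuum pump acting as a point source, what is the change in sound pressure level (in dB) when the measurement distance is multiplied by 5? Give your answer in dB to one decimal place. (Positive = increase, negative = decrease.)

A point source loses 6 dB per doubling of distance; generally ΔL = −20·log₁₀(r₂/r₁).
ΔL = −20·log₁₀(5) = -13.98 dB.

-14.0 dB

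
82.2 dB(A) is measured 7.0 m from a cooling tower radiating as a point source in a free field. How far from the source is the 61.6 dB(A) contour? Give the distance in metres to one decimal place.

75.0 m

For a point source L₁ − L₂ = 20·log₁₀(r₂/r₁), so r₂ = r₁·10^((L₁−L₂)/20).
r₂ = 7.0·10^((82.2−61.6)/20) = 7.0·10^(20.6/20) = 75.01 m.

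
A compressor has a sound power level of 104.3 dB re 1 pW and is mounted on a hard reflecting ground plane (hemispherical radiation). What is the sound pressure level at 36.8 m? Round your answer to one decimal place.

Free-field hemispherical radiation: L_p = L_w − 10·log₁₀(2π·r²), r = 36.8 m.
2π·r² = 8509 m², 10·log₁₀ of that is 39.299 dB.
L_p = 104.3 − 39.299 = 65.00 dB.

65.0 dB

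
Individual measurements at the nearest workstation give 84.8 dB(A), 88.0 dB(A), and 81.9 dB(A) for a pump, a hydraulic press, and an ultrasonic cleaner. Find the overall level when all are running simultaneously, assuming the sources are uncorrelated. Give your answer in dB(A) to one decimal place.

90.4 dB(A)

For uncorrelated sources the intensities add, so convert each level to linear form, sum, and take 10·log₁₀ of the total.
Σ 10^(L/10) = 10^(84.8/10) + 10^(88.0/10) + 10^(81.9/10) = 1.088e+09.
L_total = 10·log₁₀(1.088e+09) = 90.37 dB(A).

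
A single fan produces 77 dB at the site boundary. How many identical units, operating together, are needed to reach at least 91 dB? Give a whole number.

Need L₁ + 10·log₁₀ N ≥ 91, i.e. log₁₀ N ≥ 1.40.
N ≥ 10^(14.0/10) = 25.119, so N = 26.

26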